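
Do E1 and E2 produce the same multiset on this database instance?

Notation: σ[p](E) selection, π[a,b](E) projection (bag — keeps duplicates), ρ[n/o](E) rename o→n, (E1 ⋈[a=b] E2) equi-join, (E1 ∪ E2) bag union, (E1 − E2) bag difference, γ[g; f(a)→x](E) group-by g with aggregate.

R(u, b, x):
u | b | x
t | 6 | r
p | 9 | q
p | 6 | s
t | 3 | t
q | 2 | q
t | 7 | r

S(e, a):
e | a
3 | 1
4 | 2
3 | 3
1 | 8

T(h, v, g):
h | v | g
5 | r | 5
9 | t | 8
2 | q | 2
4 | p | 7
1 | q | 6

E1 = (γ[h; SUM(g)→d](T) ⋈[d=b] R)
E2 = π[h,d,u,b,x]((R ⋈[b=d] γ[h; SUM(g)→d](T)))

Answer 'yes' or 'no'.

E1 stepwise |·|:
  T → 5
  γ[h; SUM(g)→d](T) → 5
  R → 6
  (γ[h; SUM(g)→d](T) ⋈[d=b] R) → 4
E2 stepwise |·|:
  R → 6
  T → 5
  γ[h; SUM(g)→d](T) → 5
  (R ⋈[b=d] γ[h; SUM(g)→d](T)) → 4
  π[h,d,u,b,x]((R ⋈[b=d] γ[h; SUM(g)→d](T))) → 4

E1 and E2 produce the same multiset:
h | d | u | b | x
1 | 6 | p | 6 | s
1 | 6 | t | 6 | r
2 | 2 | q | 2 | q
4 | 7 | t | 7 | r

yes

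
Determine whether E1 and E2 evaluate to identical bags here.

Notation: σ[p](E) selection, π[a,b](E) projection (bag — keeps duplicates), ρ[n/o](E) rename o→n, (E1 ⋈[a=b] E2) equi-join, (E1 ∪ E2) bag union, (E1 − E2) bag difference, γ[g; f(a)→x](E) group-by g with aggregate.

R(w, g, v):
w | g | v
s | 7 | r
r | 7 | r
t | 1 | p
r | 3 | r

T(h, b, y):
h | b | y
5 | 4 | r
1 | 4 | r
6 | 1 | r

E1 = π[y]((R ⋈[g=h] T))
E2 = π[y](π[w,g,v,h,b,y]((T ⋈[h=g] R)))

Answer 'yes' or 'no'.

E1 stepwise |·|:
  R → 4
  T → 3
  (R ⋈[g=h] T) → 1
  π[y]((R ⋈[g=h] T)) → 1
E2 stepwise |·|:
  T → 3
  R → 4
  (T ⋈[h=g] R) → 1
  π[w,g,v,h,b,y]((T ⋈[h=g] R)) → 1
  π[y](π[w,g,v,h,b,y]((T ⋈[h=g] R))) → 1

E1 and E2 produce the same multiset:
y
r

yes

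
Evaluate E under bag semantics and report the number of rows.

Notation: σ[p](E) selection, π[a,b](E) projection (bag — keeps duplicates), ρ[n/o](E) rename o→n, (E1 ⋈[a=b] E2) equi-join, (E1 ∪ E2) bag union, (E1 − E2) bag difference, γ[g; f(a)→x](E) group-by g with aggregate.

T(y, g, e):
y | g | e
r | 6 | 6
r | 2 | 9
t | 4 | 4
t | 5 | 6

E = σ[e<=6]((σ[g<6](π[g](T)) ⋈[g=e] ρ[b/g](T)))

Row counts bottom-up:
  T → 4
  π[g](T) → 4
  σ[g<6](π[g](T)) → 3
  T → 4
  ρ[b/g](T) → 4
  (σ[g<6](π[g](T)) ⋈[g=e] ρ[b/g](T)) → 1
  σ[e<=6]((σ[g<6](π[g](T)) ⋈[g=e] ρ[b/g](T))) → 1

|E| = 1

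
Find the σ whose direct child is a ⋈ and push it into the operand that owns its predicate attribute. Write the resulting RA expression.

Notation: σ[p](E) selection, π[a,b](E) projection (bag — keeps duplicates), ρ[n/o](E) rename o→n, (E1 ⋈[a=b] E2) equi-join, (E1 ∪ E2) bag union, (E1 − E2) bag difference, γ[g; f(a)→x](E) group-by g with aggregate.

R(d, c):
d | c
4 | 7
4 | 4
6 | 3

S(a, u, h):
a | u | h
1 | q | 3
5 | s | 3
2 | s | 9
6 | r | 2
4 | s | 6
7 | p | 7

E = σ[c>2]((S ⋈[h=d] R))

σ filters on c, owned by the right side.
E' = (S ⋈[h=d] σ[c>2](R))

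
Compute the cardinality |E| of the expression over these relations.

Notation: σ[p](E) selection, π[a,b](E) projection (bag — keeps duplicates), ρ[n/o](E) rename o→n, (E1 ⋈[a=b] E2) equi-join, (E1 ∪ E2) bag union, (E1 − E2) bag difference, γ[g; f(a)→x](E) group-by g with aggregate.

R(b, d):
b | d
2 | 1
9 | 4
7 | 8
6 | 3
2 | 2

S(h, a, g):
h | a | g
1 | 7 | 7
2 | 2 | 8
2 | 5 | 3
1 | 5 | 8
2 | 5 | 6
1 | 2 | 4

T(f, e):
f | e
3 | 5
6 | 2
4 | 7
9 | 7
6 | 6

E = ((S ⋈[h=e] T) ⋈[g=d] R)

Subexpression sizes:
  S → 6
  T → 5
  (S ⋈[h=e] T) → 3
  R → 5
  ((S ⋈[h=e] T) ⋈[g=d] R) → 2

|E| = 2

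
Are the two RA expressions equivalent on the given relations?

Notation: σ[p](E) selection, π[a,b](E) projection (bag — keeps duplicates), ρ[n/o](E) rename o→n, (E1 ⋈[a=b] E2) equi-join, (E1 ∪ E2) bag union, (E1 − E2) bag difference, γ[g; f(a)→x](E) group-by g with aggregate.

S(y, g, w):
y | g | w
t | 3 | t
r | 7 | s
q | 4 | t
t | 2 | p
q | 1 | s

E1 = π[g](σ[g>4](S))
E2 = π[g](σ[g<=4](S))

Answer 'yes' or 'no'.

E1 per-node cardinality:
  S → 5
  σ[g>4](S) → 1
  π[g](σ[g>4](S)) → 1
E2 per-node cardinality:
  S → 5
  σ[g<=4](S) → 4
  π[g](σ[g<=4](S)) → 4

E1 result:
g
7
E2 result:
g
1
2
3
4
Witness: (1,) appears 0× in E1 but 1× in E2.

no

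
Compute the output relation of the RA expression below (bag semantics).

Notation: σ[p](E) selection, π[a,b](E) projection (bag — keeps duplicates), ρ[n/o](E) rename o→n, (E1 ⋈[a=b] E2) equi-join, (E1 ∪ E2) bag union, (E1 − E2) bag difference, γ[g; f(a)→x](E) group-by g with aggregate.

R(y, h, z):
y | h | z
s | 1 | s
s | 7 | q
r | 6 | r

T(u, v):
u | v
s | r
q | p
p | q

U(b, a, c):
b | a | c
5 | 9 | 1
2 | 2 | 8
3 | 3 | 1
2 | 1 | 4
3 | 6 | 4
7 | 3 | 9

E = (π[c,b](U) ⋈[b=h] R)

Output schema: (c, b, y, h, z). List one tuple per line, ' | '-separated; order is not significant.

Stepwise |·|:
  U → 6
  π[c,b](U) → 6
  R → 3
  (π[c,b](U) ⋈[b=h] R) → 1

== RESULT ==
c | b | y | h | z
9 | 7 | s | 7 | q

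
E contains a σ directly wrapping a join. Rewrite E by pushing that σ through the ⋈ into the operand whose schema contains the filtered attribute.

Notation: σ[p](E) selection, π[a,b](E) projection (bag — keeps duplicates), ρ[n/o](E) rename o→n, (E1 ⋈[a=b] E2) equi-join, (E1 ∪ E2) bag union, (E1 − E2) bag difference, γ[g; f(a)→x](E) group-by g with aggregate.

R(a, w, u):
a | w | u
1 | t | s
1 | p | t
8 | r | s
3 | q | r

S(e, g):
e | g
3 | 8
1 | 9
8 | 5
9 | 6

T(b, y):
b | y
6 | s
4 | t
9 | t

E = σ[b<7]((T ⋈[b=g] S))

σ filters on b, owned by the left side.
E' = (σ[b<7](T) ⋈[b=g] S)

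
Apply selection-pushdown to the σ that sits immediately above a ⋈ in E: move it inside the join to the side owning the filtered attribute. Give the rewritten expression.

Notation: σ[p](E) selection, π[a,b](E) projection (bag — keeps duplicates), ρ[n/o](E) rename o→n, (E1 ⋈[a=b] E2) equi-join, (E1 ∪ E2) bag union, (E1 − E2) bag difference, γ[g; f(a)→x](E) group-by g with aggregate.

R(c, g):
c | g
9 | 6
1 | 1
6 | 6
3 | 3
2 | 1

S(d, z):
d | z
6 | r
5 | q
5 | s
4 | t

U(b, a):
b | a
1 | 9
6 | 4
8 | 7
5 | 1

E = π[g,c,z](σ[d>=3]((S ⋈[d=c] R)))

σ filters on d, owned by the left side.
E' = π[g,c,z]((σ[d>=3](S) ⋈[d=c] R))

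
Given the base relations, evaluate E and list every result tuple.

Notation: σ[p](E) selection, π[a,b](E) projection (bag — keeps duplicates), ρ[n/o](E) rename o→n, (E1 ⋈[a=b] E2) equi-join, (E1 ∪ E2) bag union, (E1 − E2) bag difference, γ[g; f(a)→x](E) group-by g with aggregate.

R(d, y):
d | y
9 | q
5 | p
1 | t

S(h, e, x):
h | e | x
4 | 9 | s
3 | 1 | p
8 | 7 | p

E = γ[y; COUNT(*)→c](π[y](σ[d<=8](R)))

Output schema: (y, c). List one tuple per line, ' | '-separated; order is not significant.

Stepwise |·|:
  R → 3
  σ[d<=8](R) → 2
  π[y](σ[d<=8](R)) → 2
  γ[y; COUNT(*)→c](π[y](σ[d<=8](R))) → 2

== RESULT ==
y | c
p | 1
t | 1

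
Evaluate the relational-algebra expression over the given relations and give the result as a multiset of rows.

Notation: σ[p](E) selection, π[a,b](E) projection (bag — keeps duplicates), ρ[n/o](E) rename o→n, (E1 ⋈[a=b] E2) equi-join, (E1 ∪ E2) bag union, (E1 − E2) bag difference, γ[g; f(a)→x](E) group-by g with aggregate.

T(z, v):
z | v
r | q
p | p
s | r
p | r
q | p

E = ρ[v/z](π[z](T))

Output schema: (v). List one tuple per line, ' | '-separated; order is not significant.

Subexpression sizes:
  T → 5
  π[z](T) → 5
  ρ[v/z](π[z](T)) → 5

== RESULT ==
v
p
p
q
r
s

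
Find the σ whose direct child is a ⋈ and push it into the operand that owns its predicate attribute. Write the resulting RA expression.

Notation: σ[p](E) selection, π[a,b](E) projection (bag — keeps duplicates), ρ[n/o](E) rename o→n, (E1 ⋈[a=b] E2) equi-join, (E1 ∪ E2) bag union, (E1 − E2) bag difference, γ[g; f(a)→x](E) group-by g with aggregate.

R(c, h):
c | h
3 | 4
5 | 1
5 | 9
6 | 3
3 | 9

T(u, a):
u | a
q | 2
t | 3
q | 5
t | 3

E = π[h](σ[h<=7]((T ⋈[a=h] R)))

σ filters on h, owned by the right side.
E' = π[h]((T ⋈[a=h] σ[h<=7](R)))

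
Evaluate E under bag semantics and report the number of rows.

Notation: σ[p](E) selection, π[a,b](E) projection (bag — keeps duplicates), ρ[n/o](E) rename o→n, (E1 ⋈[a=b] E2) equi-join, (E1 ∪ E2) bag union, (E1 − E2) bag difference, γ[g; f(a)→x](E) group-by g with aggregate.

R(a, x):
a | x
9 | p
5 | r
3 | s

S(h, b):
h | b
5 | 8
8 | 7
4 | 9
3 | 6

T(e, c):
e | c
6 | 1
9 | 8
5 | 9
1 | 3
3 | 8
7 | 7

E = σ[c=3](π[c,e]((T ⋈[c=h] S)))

Per-node cardinality:
  T → 6
  S → 4
  (T ⋈[c=h] S) → 3
  π[c,e]((T ⋈[c=h] S)) → 3
  σ[c=3](π[c,e]((T ⋈[c=h] S))) → 1

|E| = 1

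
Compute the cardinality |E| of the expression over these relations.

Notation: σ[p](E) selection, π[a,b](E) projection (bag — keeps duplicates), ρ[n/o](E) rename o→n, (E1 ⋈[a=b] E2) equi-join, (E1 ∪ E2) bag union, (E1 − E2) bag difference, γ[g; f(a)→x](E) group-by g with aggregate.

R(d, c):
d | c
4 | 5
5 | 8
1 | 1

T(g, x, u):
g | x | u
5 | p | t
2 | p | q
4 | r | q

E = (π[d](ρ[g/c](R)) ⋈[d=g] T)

Subexpression sizes:
  R → 3
  ρ[g/c](R) → 3
  π[d](ρ[g/c](R)) → 3
  T → 3
  (π[d](ρ[g/c](R)) ⋈[d=g] T) → 2

|E| = 2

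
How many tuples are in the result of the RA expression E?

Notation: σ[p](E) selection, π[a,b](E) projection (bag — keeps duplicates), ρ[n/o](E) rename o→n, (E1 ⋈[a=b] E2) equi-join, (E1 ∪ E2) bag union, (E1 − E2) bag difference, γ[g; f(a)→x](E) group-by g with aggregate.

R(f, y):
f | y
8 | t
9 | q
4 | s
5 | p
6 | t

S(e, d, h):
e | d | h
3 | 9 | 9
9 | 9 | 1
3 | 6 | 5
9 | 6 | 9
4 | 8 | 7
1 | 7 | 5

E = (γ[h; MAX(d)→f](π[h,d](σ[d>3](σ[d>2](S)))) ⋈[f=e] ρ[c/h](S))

Subexpression sizes:
  S → 6
  σ[d>2](S) → 6
  σ[d>3](σ[d>2](S)) → 6
  π[h,d](σ[d>3](σ[d>2](S))) → 6
  γ[h; MAX(d)→f](π[h,d](σ[d>3](σ[d>2](S)))) → 4
  S → 6
  ρ[c/h](S) → 6
  (γ[h; MAX(d)→f](π[h,d](σ[d>3](σ[d>2](S)))) ⋈[f=e] ρ[c/h](S)) → 4

|E| = 4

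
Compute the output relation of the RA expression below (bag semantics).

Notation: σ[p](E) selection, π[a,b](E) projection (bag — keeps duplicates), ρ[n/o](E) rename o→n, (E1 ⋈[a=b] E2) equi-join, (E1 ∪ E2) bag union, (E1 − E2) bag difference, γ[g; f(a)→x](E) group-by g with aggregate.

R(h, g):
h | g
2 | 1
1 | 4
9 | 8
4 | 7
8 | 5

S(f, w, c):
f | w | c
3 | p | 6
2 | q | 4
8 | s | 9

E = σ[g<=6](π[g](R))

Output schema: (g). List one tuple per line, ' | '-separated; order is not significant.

Subexpression sizes:
  R → 5
  π[g](R) → 5
  σ[g<=6](π[g](R)) → 3

== RESULT ==
g
1
4
5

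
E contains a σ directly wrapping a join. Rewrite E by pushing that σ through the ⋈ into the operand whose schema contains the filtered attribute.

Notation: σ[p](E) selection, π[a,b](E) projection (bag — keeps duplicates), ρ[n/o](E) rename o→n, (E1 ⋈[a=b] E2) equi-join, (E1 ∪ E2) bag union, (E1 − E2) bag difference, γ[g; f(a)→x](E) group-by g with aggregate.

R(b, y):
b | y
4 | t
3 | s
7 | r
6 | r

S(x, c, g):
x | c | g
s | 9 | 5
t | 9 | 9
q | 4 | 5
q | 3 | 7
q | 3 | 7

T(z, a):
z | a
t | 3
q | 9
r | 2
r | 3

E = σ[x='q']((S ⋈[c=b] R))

σ filters on x, owned by the left side.
E' = (σ[x='q'](S) ⋈[c=b] R)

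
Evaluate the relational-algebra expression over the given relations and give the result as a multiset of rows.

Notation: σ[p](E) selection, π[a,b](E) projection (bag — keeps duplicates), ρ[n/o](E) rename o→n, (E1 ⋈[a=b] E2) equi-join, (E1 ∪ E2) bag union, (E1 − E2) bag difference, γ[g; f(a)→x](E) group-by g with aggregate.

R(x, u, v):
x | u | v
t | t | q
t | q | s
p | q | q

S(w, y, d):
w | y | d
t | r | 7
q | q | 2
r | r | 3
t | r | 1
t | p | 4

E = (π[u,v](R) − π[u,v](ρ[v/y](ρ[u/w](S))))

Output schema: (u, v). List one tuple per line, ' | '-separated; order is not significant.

Subexpression sizes:
  R → 3
  π[u,v](R) → 3
  S → 5
  ρ[u/w](S) → 5
  ρ[v/y](ρ[u/w](S)) → 5
  π[u,v](ρ[v/y](ρ[u/w](S))) → 5
  (π[u,v](R) − π[u,v](ρ[v/y](ρ[u/w](S)))) → 2

== RESULT ==
u | v
q | s
t | q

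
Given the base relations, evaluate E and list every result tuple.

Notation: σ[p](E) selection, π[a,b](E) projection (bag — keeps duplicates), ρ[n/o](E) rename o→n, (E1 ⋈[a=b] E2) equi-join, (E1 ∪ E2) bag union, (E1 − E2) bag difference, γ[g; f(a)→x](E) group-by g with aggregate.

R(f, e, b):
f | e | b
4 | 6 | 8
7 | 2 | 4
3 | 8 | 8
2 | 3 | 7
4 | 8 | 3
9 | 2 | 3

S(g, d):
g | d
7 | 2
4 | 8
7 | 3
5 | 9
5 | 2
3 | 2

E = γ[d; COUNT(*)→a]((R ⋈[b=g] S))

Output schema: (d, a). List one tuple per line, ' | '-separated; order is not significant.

Stepwise |·|:
  R → 6
  S → 6
  (R ⋈[b=g] S) → 5
  γ[d; COUNT(*)→a]((R ⋈[b=g] S)) → 3

== RESULT ==
d | a
2 | 3
3 | 1
8 | 1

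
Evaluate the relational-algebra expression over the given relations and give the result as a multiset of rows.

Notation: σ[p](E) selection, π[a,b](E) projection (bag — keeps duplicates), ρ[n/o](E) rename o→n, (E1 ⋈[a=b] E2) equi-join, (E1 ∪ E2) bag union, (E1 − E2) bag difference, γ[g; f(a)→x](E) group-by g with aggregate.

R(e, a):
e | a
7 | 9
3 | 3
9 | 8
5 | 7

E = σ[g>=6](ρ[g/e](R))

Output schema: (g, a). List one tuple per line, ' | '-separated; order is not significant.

Row counts bottom-up:
  R → 4
  ρ[g/e](R) → 4
  σ[g>=6](ρ[g/e](R)) → 2

== RESULT ==
g | a
7 | 9
9 | 8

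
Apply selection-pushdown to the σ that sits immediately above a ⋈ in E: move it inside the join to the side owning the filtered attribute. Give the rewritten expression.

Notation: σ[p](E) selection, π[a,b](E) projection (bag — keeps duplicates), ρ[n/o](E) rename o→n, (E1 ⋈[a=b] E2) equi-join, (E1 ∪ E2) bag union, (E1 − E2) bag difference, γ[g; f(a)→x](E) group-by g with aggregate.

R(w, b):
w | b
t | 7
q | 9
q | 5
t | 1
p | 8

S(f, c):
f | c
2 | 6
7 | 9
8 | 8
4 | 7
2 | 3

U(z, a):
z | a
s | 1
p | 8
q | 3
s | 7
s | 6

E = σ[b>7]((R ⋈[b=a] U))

σ filters on b, owned by the left side.
E' = (σ[b>7](R) ⋈[b=a] U)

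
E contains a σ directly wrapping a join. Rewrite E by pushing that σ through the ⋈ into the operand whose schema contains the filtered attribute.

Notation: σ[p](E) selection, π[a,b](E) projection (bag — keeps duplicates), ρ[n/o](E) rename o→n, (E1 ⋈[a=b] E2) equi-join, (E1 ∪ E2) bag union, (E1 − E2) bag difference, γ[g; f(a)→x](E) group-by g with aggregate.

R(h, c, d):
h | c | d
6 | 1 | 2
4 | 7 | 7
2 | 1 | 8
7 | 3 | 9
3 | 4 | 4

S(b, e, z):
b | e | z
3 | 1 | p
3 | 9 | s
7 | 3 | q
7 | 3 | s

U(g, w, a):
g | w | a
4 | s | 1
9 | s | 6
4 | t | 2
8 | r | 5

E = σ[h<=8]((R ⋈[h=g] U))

σ filters on h, owned by the left side.
E' = (σ[h<=8](R) ⋈[h=g] U)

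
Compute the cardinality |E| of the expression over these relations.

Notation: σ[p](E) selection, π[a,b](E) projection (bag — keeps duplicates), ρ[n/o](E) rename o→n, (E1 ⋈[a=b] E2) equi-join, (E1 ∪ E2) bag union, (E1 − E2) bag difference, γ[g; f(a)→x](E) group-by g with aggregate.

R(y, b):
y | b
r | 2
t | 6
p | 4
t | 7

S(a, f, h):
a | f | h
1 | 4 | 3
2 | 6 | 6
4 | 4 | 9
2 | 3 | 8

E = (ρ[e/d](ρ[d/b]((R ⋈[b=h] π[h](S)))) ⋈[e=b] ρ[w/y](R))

Row counts bottom-up:
  R → 4
  S → 4
  π[h](S) → 4
  (R ⋈[b=h] π[h](S)) → 1
  ρ[d/b]((R ⋈[b=h] π[h](S))) → 1
  ρ[e/d](ρ[d/b]((R ⋈[b=h] π[h](S)))) → 1
  R → 4
  ρ[w/y](R) → 4
  (ρ[e/d](ρ[d/b]((R ⋈[b=h] π[h](S)))) ⋈[e=b] ρ[w/y](R)) → 1

|E| = 1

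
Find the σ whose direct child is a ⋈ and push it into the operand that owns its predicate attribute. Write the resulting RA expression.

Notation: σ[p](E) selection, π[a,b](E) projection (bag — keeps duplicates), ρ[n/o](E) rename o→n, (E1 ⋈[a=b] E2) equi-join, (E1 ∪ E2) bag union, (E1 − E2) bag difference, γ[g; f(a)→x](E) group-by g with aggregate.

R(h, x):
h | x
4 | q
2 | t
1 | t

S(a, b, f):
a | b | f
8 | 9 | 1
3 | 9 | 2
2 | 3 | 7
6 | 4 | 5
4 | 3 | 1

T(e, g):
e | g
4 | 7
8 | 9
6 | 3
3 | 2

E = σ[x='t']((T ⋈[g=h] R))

σ filters on x, owned by the right side.
E' = (T ⋈[g=h] σ[x='t'](R))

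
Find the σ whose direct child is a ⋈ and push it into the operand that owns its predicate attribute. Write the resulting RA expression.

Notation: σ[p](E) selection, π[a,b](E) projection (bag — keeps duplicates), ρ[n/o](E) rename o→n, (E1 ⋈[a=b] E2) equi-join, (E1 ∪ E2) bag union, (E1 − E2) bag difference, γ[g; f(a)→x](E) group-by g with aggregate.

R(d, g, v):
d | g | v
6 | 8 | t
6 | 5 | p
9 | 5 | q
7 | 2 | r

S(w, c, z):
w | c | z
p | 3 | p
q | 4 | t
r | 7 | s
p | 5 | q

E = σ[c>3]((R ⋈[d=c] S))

σ filters on c, owned by the right side.
E' = (R ⋈[d=c] σ[c>3](S))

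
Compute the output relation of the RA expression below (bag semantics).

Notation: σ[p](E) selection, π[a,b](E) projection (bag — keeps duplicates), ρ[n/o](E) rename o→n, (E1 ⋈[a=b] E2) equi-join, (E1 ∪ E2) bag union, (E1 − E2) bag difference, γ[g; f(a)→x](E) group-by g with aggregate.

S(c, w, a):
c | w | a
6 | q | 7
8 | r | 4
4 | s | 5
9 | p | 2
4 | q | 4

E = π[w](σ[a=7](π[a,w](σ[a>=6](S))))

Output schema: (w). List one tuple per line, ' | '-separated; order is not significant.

Stepwise |·|:
  S → 5
  σ[a>=6](S) → 1
  π[a,w](σ[a>=6](S)) → 1
  σ[a=7](π[a,w](σ[a>=6](S))) → 1
  π[w](σ[a=7](π[a,w](σ[a>=6](S)))) → 1

== RESULT ==
w
q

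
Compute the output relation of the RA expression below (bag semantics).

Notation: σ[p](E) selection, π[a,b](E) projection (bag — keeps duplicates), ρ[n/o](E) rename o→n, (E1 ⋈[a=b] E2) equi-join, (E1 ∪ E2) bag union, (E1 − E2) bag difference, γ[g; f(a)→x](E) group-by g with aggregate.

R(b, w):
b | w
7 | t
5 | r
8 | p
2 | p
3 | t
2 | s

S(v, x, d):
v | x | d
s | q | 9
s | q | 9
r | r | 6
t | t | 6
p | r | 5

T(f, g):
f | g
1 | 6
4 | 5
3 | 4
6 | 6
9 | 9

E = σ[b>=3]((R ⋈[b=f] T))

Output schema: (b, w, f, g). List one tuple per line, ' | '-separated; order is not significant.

Row counts bottom-up:
  R → 6
  T → 5
  (R ⋈[b=f] T) → 1
  σ[b>=3]((R ⋈[b=f] T)) → 1

== RESULT ==
b | w | f | g
3 | t | 3 | 4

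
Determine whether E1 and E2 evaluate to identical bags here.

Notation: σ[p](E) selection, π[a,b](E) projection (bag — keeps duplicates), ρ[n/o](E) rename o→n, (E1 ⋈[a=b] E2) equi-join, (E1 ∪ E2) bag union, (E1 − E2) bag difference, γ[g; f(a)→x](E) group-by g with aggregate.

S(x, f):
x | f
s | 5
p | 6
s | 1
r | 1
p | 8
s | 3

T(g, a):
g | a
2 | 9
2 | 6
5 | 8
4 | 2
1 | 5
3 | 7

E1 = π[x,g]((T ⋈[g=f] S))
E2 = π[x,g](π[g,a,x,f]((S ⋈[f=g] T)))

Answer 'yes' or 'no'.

E1 per-node cardinality:
  T → 6
  S → 6
  (T ⋈[g=f] S) → 4
  π[x,g]((T ⋈[g=f] S)) → 4
E2 per-node cardinality:
  S → 6
  T → 6
  (S ⋈[f=g] T) → 4
  π[g,a,x,f]((S ⋈[f=g] T)) → 4
  π[x,g](π[g,a,x,f]((S ⋈[f=g] T))) → 4

E1 and E2 produce the same multiset:
x | g
r | 1
s | 1
s | 3
s | 5

yes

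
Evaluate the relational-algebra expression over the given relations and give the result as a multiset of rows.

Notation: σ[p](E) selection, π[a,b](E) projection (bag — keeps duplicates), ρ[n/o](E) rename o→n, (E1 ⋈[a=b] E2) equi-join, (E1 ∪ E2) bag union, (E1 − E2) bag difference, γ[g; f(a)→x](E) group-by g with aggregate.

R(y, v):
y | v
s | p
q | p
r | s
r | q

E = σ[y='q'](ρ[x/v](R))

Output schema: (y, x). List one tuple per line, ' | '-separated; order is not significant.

Row counts bottom-up:
  R → 4
  ρ[x/v](R) → 4
  σ[y='q'](ρ[x/v](R)) → 1

== RESULT ==
y | x
q | p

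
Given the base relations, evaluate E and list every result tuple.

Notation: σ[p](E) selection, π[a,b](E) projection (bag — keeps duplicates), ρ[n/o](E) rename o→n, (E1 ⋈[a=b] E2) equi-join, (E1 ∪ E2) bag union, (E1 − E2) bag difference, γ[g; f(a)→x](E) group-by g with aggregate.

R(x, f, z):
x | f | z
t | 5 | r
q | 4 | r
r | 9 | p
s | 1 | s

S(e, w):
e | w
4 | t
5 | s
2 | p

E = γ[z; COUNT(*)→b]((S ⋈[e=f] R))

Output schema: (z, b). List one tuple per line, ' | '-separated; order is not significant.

Per-node cardinality:
  S → 3
  R → 4
  (S ⋈[e=f] R) → 2
  γ[z; COUNT(*)→b]((S ⋈[e=f] R)) → 1

== RESULT ==
z | b
r | 2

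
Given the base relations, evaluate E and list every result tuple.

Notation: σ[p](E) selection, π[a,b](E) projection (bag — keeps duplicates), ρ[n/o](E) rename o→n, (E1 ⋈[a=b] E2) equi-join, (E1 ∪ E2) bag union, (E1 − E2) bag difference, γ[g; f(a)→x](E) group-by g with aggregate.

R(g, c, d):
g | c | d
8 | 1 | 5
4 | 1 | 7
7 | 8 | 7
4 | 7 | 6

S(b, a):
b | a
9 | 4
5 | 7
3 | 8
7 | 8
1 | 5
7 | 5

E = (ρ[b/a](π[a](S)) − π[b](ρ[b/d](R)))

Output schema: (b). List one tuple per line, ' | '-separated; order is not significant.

Subexpression sizes:
  S → 6
  π[a](S) → 6
  ρ[b/a](π[a](S)) → 6
  R → 4
  ρ[b/d](R) → 4
  π[b](ρ[b/d](R)) → 4
  (ρ[b/a](π[a](S)) − π[b](ρ[b/d](R))) → 4

== RESULT ==
b
4
5
8
8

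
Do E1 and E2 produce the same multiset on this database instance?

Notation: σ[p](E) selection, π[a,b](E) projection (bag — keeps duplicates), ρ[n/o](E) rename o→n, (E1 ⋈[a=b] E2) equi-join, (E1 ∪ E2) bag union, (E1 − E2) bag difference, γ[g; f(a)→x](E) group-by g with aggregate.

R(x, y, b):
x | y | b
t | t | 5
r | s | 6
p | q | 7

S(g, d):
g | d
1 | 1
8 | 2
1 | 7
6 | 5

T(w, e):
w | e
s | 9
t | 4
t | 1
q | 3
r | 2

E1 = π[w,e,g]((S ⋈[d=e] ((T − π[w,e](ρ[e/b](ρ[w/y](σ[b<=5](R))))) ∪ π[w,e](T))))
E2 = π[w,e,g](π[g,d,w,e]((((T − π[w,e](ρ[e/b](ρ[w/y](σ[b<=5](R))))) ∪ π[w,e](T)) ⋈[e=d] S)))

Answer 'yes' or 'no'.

E1 stepwise |·|:
  S → 4
  T → 5
  R → 3
  σ[b<=5](R) → 1
  ρ[w/y](σ[b<=5](R)) → 1
  ρ[e/b](ρ[w/y](σ[b<=5](R))) → 1
  π[w,e](ρ[e/b](ρ[w/y](σ[b<=5](R)))) → 1
  (T − π[w,e](ρ[e/b](ρ[w/y](σ[b<=5](R))))) → 5
  T → 5
  π[w,e](T) → 5
  ((T − π[w,e](ρ[e/b](ρ[w/y](σ[b<=5](R))))) ∪ π[w,e](T)) → 10
  (S ⋈[d=e] ((T − π[w,e](ρ[e/b](ρ[w/y](σ[b<=5](R))))) ∪ π[w,e](T))) → 4
  π[w,e,g]((S ⋈[d=e] ((T − π[w,e](ρ[e/b](ρ[w/y](σ[b<=5](R))))) ∪ π[w,e](T)))) → 4
E2 stepwise |·|:
  T → 5
  R → 3
  σ[b<=5](R) → 1
  ρ[w/y](σ[b<=5](R)) → 1
  ρ[e/b](ρ[w/y](σ[b<=5](R))) → 1
  π[w,e](ρ[e/b](ρ[w/y](σ[b<=5](R)))) → 1
  (T − π[w,e](ρ[e/b](ρ[w/y](σ[b<=5](R))))) → 5
  T → 5
  π[w,e](T) → 5
  ((T − π[w,e](ρ[e/b](ρ[w/y](σ[b<=5](R))))) ∪ π[w,e](T)) → 10
  S → 4
  (((T − π[w,e](ρ[e/b](ρ[w/y](σ[b<=5](R))))) ∪ π[w,e](T)) ⋈[e=d] S) → 4
  π[g,d,w,e]((((T − π[w,e](ρ[e/b](ρ[w/y](σ[b<=5](R))))) ∪ π[w,e](T)) ⋈[e=d] S)) → 4
  π[w,e,g](π[g,d,w,e]((((T − π[w,e](ρ[e/b](ρ[w/y](σ[b<=5](R))))) ∪ π[w,e](T)) ⋈[e=d] S))) → 4

E1 and E2 produce the same multiset:
w | e | g
r | 2 | 8
r | 2 | 8
t | 1 | 1
t | 1 | 1

yes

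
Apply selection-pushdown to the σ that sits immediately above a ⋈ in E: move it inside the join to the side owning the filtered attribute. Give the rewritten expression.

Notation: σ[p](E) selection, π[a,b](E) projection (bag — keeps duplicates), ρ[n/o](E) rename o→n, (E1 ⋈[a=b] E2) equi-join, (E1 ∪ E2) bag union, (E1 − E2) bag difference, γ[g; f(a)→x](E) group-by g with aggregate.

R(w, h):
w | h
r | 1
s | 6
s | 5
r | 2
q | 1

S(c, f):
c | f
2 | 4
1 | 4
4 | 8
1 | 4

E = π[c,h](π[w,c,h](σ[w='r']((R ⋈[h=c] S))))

σ filters on w, owned by the left side.
E' = π[c,h](π[w,c,h]((σ[w='r'](R) ⋈[h=c] S)))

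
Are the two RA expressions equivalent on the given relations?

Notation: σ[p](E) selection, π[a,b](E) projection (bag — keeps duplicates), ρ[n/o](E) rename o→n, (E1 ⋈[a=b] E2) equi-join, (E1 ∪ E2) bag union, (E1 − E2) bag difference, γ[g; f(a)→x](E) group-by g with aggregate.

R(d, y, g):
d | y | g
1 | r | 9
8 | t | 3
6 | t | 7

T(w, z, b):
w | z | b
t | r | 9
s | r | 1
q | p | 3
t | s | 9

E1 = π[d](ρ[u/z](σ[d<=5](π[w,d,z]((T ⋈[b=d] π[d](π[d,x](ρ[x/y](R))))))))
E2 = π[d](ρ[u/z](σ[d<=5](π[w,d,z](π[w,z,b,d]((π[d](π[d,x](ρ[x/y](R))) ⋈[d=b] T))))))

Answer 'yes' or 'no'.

E1 stepwise |·|:
  T → 4
  R → 3
  ρ[x/y](R) → 3
  π[d,x](ρ[x/y](R)) → 3
  π[d](π[d,x](ρ[x/y](R))) → 3
  (T ⋈[b=d] π[d](π[d,x](ρ[x/y](R)))) → 1
  π[w,d,z]((T ⋈[b=d] π[d](π[d,x](ρ[x/y](R))))) → 1
  σ[d<=5](π[w,d,z]((T ⋈[b=d] π[d](π[d,x](ρ[x/y](R)))))) → 1
  ρ[u/z](σ[d<=5](π[w,d,z]((T ⋈[b=d] π[d](π[d,x](ρ[x/y](R))))))) → 1
  π[d](ρ[u/z](σ[d<=5](π[w,d,z]((T ⋈[b=d] π[d](π[d,x](ρ[x/y](R)))))))) → 1
E2 stepwise |·|:
  R → 3
  ρ[x/y](R) → 3
  π[d,x](ρ[x/y](R)) → 3
  π[d](π[d,x](ρ[x/y](R))) → 3
  T → 4
  (π[d](π[d,x](ρ[x/y](R))) ⋈[d=b] T) → 1
  π[w,z,b,d]((π[d](π[d,x](ρ[x/y](R))) ⋈[d=b] T)) → 1
  π[w,d,z](π[w,z,b,d]((π[d](π[d,x](ρ[x/y](R))) ⋈[d=b] T))) → 1
  σ[d<=5](π[w,d,z](π[w,z,b,d]((π[d](π[d,x](ρ[x/y](R))) ⋈[d=b] T)))) → 1
  ρ[u/z](σ[d<=5](π[w,d,z](π[w,z,b,d]((π[d](π[d,x](ρ[x/y](R))) ⋈[d=b] T))))) → 1
  π[d](ρ[u/z](σ[d<=5](π[w,d,z](π[w,z,b,d]((π[d](π[d,x](ρ[x/y](R))) ⋈[d=b] T)))))) → 1

E1 and E2 produce the same multiset:
d
1

yes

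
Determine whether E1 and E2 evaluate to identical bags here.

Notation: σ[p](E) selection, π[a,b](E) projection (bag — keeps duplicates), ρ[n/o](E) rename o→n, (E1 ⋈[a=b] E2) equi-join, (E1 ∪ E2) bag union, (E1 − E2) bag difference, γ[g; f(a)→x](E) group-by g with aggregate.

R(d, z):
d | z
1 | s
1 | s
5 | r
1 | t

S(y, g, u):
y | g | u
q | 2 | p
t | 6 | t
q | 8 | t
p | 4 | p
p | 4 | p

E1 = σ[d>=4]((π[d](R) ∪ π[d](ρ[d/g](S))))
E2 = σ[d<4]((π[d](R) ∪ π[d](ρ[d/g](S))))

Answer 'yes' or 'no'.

E1 stepwise |·|:
  R → 4
  π[d](R) → 4
  S → 5
  ρ[d/g](S) → 5
  π[d](ρ[d/g](S)) → 5
  (π[d](R) ∪ π[d](ρ[d/g](S))) → 9
  σ[d>=4]((π[d](R) ∪ π[d](ρ[d/g](S)))) → 5
E2 stepwise |·|:
  R → 4
  π[d](R) → 4
  S → 5
  ρ[d/g](S) → 5
  π[d](ρ[d/g](S)) → 5
  (π[d](R) ∪ π[d](ρ[d/g](S))) → 9
  σ[d<4]((π[d](R) ∪ π[d](ρ[d/g](S)))) → 4

E1 result:
d
4
4
5
6
8
E2 result:
d
1
1
1
2
Witness: (6,) appears 1× in E1 but 0× in E2.

no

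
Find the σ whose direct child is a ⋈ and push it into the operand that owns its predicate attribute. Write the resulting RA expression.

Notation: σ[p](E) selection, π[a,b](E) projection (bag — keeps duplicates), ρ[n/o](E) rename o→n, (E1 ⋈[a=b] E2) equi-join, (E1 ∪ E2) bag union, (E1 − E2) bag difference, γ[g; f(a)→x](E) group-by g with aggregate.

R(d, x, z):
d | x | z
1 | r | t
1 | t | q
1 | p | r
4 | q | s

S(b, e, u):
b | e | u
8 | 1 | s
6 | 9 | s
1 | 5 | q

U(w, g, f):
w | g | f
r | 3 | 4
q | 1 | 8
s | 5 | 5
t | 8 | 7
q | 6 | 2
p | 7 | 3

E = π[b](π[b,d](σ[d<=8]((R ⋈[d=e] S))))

σ filters on d, owned by the left side.
E' = π[b](π[b,d]((σ[d<=8](R) ⋈[d=e] S)))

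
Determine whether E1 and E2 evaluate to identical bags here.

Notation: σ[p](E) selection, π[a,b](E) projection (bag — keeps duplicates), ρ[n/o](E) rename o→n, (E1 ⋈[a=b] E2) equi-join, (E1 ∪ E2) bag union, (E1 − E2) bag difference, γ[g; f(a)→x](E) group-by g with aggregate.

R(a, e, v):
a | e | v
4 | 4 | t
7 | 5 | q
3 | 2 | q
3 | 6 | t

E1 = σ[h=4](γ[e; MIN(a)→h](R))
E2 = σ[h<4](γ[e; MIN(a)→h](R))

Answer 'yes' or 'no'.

E1 subexpression sizes:
  R → 4
  γ[e; MIN(a)→h](R) → 4
  σ[h=4](γ[e; MIN(a)→h](R)) → 1
E2 subexpression sizes:
  R → 4
  γ[e; MIN(a)→h](R) → 4
  σ[h<4](γ[e; MIN(a)→h](R)) → 2

E1 result:
e | h
4 | 4
E2 result:
e | h
2 | 3
6 | 3
Witness: (4, 4) appears 1× in E1 but 0× in E2.

no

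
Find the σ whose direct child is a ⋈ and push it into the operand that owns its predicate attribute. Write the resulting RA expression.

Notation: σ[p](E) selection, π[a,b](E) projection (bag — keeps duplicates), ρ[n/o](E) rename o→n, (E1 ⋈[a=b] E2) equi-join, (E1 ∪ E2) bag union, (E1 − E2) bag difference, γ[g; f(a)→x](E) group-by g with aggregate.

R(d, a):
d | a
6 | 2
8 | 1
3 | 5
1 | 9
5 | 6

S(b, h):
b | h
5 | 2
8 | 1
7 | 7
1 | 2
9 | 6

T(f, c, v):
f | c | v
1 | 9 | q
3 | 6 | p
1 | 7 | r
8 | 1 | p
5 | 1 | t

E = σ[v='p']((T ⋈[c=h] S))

σ filters on v, owned by the left side.
E' = (σ[v='p'](T) ⋈[c=h] S)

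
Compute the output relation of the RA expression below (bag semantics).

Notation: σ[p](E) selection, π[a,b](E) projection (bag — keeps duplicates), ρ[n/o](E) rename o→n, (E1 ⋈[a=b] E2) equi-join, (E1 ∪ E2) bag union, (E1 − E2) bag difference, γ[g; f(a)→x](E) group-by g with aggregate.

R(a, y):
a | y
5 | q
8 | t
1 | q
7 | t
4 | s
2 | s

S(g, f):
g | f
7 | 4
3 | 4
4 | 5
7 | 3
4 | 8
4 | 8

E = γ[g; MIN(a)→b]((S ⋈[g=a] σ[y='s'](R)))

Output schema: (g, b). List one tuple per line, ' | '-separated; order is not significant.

Row counts bottom-up:
  S → 6
  R → 6
  σ[y='s'](R) → 2
  (S ⋈[g=a] σ[y='s'](R)) → 3
  γ[g; MIN(a)→b]((S ⋈[g=a] σ[y='s'](R))) → 1

== RESULT ==
g | b
4 | 4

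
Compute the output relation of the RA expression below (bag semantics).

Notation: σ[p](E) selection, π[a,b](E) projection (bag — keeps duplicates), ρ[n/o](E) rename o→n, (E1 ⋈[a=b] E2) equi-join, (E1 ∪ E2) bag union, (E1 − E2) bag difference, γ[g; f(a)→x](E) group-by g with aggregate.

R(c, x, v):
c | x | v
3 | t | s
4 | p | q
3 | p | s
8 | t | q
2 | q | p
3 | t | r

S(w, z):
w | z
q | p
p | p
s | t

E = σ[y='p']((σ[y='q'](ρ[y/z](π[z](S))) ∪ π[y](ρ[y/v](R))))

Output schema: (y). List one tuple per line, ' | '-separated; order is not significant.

Subexpression sizes:
  S → 3
  π[z](S) → 3
  ρ[y/z](π[z](S)) → 3
  σ[y='q'](ρ[y/z](π[z](S))) → 0
  R → 6
  ρ[y/v](R) → 6
  π[y](ρ[y/v](R)) → 6
  (σ[y='q'](ρ[y/z](π[z](S))) ∪ π[y](ρ[y/v](R))) → 6
  σ[y='p']((σ[y='q'](ρ[y/z](π[z](S))) ∪ π[y](ρ[y/v](R)))) → 1

== RESULT ==
y
p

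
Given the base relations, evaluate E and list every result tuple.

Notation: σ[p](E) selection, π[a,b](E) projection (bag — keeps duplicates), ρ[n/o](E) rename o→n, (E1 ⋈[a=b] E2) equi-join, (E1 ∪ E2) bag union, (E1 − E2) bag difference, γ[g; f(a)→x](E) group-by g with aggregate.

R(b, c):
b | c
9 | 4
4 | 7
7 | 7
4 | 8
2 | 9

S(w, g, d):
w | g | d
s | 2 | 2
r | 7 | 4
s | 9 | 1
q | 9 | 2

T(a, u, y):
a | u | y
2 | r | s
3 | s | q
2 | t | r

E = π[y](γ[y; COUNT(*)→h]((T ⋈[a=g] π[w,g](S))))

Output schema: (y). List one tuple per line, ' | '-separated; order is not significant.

Stepwise |·|:
  T → 3
  S → 4
  π[w,g](S) → 4
  (T ⋈[a=g] π[w,g](S)) → 2
  γ[y; COUNT(*)→h]((T ⋈[a=g] π[w,g](S))) → 2
  π[y](γ[y; COUNT(*)→h]((T ⋈[a=g] π[w,g](S)))) → 2

== RESULT ==
y
r
s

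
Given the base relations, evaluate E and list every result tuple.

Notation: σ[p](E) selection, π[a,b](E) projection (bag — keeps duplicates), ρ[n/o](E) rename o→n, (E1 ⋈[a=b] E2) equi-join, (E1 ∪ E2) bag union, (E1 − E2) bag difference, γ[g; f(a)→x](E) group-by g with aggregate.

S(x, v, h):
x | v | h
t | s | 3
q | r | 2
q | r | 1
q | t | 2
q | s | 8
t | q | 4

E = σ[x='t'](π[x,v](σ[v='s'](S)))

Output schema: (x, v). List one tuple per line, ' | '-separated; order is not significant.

Stepwise |·|:
  S → 6
  σ[v='s'](S) → 2
  π[x,v](σ[v='s'](S)) → 2
  σ[x='t'](π[x,v](σ[v='s'](S))) → 1

== RESULT ==
x | v
t | s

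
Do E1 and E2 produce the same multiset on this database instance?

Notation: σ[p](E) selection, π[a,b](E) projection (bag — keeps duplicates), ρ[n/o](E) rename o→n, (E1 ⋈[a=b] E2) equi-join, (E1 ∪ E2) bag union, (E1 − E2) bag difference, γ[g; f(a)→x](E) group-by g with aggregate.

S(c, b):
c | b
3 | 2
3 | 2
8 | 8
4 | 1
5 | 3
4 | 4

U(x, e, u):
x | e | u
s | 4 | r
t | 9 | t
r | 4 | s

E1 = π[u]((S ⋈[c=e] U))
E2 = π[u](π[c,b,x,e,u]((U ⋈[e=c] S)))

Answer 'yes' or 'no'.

E1 per-node cardinality:
  S → 6
  U → 3
  (S ⋈[c=e] U) → 4
  π[u]((S ⋈[c=e] U)) → 4
E2 per-node cardinality:
  U → 3
  S → 6
  (U ⋈[e=c] S) → 4
  π[c,b,x,e,u]((U ⋈[e=c] S)) → 4
  π[u](π[c,b,x,e,u]((U ⋈[e=c] S))) → 4

E1 and E2 produce the same multiset:
u
r
r
s
s

yes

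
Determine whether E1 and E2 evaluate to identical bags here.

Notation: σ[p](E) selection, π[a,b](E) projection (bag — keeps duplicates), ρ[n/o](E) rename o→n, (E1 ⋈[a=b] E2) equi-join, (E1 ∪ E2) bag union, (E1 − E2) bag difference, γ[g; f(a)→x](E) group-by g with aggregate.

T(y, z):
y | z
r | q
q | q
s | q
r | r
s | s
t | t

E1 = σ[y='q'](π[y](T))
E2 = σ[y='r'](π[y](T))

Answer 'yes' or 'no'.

E1 subexpression sizes:
  T → 6
  π[y](T) → 6
  σ[y='q'](π[y](T)) → 1
E2 subexpression sizes:
  T → 6
  π[y](T) → 6
  σ[y='r'](π[y](T)) → 2

E1 result:
y
q
E2 result:
y
r
r
Witness: ('q',) appears 1× in E1 but 0× in E2.

no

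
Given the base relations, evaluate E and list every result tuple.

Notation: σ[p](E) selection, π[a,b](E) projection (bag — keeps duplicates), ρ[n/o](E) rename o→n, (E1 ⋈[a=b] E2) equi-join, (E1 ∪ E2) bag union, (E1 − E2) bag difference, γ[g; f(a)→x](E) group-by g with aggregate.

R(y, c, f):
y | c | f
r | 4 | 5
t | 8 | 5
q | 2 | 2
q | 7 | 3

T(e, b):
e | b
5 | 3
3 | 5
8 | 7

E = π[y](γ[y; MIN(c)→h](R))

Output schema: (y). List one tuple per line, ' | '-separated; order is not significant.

Stepwise |·|:
  R → 4
  γ[y; MIN(c)→h](R) → 3
  π[y](γ[y; MIN(c)→h](R)) → 3

== RESULT ==
y
q
r
t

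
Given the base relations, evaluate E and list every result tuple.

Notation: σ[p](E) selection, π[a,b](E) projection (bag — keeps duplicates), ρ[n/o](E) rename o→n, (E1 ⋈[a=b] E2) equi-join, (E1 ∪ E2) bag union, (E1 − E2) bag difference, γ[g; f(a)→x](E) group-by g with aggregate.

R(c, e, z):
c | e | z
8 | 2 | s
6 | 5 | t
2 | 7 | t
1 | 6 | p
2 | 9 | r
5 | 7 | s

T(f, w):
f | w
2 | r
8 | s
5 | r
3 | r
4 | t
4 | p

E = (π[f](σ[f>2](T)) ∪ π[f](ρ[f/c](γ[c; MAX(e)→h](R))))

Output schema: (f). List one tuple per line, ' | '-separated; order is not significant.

Per-node cardinality:
  T → 6
  σ[f>2](T) → 5
  π[f](σ[f>2](T)) → 5
  R → 6
  γ[c; MAX(e)→h](R) → 5
  ρ[f/c](γ[c; MAX(e)→h](R)) → 5
  π[f](ρ[f/c](γ[c; MAX(e)→h](R))) → 5
  (π[f](σ[f>2](T)) ∪ π[f](ρ[f/c](γ[c; MAX(e)→h](R)))) → 10

== RESULT ==
f
1
2
3
4
4
5
5
6
8
8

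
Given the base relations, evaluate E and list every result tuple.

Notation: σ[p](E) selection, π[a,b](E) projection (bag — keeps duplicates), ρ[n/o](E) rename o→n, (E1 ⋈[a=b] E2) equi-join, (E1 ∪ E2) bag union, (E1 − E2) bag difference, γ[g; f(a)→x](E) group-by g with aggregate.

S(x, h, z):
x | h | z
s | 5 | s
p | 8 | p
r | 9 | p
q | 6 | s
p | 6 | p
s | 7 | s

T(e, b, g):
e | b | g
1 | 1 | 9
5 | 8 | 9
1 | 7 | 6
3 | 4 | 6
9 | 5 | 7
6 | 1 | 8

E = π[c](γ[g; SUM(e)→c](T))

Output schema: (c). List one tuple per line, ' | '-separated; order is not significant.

Row counts bottom-up:
  T → 6
  γ[g; SUM(e)→c](T) → 4
  π[c](γ[g; SUM(e)→c](T)) → 4

== RESULT ==
c
4
6
6
9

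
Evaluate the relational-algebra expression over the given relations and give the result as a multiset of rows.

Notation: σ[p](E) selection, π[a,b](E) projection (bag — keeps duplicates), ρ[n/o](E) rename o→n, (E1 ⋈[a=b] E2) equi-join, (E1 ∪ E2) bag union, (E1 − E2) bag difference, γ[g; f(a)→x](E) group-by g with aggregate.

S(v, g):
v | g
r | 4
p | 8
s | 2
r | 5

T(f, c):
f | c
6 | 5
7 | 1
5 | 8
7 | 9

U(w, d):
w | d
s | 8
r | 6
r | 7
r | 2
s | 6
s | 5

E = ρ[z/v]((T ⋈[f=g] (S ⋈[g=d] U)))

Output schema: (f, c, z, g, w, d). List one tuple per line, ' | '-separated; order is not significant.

Per-node cardinality:
  T → 4
  S → 4
  U → 6
  (S ⋈[g=d] U) → 3
  (T ⋈[f=g] (S ⋈[g=d] U)) → 1
  ρ[z/v]((T ⋈[f=g] (S ⋈[g=d] U))) → 1

== RESULT ==
f | c | z | g | w | d
5 | 8 | r | 5 | s | 5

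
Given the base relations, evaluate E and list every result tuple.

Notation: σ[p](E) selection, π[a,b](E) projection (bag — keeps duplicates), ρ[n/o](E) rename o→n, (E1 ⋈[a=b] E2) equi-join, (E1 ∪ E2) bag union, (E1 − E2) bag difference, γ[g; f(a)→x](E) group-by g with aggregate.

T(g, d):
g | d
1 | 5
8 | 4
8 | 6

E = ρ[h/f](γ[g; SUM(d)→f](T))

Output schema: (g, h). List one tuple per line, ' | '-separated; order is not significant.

Row counts bottom-up:
  T → 3
  γ[g; SUM(d)→f](T) → 2
  ρ[h/f](γ[g; SUM(d)→f](T)) → 2

== RESULT ==
g | h
1 | 5
8 | 10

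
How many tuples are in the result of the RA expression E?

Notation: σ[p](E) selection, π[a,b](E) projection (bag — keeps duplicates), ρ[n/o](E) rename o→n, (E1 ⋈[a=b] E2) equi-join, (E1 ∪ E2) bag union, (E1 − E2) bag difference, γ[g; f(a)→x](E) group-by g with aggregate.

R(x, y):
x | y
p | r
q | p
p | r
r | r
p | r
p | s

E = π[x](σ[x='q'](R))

Subexpression sizes:
  R → 6
  σ[x='q'](R) → 1
  π[x](σ[x='q'](R)) → 1

|E| = 1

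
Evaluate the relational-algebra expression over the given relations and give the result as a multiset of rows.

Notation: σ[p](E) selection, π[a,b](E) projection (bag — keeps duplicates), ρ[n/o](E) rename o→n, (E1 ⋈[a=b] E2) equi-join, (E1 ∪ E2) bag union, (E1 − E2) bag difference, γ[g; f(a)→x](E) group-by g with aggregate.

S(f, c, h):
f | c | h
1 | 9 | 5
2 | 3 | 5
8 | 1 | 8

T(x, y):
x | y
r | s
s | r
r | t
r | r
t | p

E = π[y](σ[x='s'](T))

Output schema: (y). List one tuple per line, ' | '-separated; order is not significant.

Subexpression sizes:
  T → 5
  σ[x='s'](T) → 1
  π[y](σ[x='s'](T)) → 1

== RESULT ==
y
r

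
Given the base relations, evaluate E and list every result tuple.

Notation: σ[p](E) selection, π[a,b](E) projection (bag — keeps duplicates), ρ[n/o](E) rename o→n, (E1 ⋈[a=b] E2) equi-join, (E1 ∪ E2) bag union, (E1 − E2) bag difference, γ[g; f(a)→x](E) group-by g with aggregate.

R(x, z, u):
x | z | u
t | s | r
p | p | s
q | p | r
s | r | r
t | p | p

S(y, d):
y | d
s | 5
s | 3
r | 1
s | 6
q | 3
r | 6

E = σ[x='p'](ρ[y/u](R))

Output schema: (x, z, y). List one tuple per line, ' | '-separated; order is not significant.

Subexpression sizes:
  R → 5
  ρ[y/u](R) → 5
  σ[x='p'](ρ[y/u](R)) → 1

== RESULT ==
x | z | y
p | p | s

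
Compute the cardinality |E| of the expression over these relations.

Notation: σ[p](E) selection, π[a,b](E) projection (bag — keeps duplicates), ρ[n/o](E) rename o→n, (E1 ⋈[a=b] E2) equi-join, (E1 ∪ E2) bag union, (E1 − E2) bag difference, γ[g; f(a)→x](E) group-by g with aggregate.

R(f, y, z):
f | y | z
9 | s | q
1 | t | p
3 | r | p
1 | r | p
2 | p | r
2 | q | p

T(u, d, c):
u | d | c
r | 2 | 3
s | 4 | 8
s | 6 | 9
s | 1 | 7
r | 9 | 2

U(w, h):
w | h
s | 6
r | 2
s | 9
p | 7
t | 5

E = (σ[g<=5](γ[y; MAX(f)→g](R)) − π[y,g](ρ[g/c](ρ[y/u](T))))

Subexpression sizes:
  R → 6
  γ[y; MAX(f)→g](R) → 5
  σ[g<=5](γ[y; MAX(f)→g](R)) → 4
  T → 5
  ρ[y/u](T) → 5
  ρ[g/c](ρ[y/u](T)) → 5
  π[y,g](ρ[g/c](ρ[y/u](T))) → 5
  (σ[g<=5](γ[y; MAX(f)→g](R)) − π[y,g](ρ[g/c](ρ[y/u](T)))) → 3

|E| = 3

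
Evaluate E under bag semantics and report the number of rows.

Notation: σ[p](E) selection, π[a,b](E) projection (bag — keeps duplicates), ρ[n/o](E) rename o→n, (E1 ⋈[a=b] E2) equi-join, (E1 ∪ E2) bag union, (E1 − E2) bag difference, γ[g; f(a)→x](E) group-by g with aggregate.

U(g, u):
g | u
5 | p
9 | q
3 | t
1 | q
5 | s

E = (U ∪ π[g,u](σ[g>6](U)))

Subexpression sizes:
  U → 5
  U → 5
  σ[g>6](U) → 1
  π[g,u](σ[g>6](U)) → 1
  (U ∪ π[g,u](σ[g>6](U))) → 6

|E| = 6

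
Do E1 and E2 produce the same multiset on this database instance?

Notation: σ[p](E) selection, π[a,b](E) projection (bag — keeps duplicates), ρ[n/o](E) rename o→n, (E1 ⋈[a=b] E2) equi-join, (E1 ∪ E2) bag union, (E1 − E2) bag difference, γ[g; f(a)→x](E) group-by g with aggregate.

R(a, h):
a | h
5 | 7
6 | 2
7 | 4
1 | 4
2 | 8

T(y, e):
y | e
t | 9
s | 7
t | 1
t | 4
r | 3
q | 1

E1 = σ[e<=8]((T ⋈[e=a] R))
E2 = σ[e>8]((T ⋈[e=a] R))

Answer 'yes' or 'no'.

E1 row counts bottom-up:
  T → 6
  R → 5
  (T ⋈[e=a] R) → 3
  σ[e<=8]((T ⋈[e=a] R)) → 3
E2 row counts bottom-up:
  T → 6
  R → 5
  (T ⋈[e=a] R) → 3
  σ[e>8]((T ⋈[e=a] R)) → 0

E1 result:
y | e | a | h
q | 1 | 1 | 4
s | 7 | 7 | 4
t | 1 | 1 | 4
E2 result:
y | e | a | h
(0 rows)
Witness: ('t', 1, 1, 4) appears 1× in E1 but 0× in E2.

no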